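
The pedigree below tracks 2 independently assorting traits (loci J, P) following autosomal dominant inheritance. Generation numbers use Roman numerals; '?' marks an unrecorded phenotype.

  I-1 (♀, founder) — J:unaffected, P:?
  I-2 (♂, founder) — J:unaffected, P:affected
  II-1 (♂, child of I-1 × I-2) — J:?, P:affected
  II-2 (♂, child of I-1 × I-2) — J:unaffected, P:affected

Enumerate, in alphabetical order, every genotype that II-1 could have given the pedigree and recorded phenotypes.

J/I-1 un ·: jj
J/I-2 un ·: jj
J/II-1 ? I-1×I-2: jj
J/II-2 un I-1×I-2: jj
⇒ J over [I-1,I-2,II-1,II-2]: 1 consistent
P/I-1 ? ·: pp|Pp|PP
P/I-2 aff ·: Pp|PP
P/II-1 aff I-1×I-2: Pp|PP
P/II-2 aff I-1×I-2: Pp|PP
⇒ P over [I-1,I-2,II-1,II-2]: 15 consistent

II-1 ∈ {jj PP, jj Pp}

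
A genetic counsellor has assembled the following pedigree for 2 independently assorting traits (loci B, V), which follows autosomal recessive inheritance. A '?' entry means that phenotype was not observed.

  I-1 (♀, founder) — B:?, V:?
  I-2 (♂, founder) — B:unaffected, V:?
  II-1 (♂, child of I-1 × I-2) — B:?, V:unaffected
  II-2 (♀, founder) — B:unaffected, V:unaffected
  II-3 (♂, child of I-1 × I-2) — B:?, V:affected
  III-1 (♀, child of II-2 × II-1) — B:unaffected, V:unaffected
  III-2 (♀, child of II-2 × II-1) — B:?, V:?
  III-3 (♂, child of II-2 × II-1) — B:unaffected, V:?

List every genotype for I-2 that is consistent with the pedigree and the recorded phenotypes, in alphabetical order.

I-2 ∈ {BB Vv, BB vv, Bb Vv, Bb vv}

B/I-1 ? ·: BB|Bb|bb
B/I-2 un ·: BB|Bb
B/II-1 ? I-1×I-2: BB|Bb|bb
B/II-2 un ·: BB|Bb
B/II-3 ? I-1×I-2: BB|Bb|bb
B/III-1 un II-2×II-1: BB|Bb
B/III-2 ? II-2×II-1: BB|Bb|bb
B/III-3 un II-2×II-1: BB|Bb
⇒ B over [I-1,I-2,II-1,II-2,II-3,III-1,III-2,III-3]: 287 consistent
V/I-1 ? ·: Vv|vv
V/I-2 ? ·: Vv|vv
V/II-1 un I-1×I-2: VV|Vv
V/II-2 un ·: VV|Vv
V/II-3 aff I-1×I-2: vv
V/III-1 un II-2×II-1: VV|Vv
V/III-2 ? II-2×II-1: VV|Vv|vv
V/III-3 ? II-2×II-1: VV|Vv|vv
⇒ V over [I-1,I-2,II-1,II-2,II-3,III-1,III-2,III-3]: 87 consistent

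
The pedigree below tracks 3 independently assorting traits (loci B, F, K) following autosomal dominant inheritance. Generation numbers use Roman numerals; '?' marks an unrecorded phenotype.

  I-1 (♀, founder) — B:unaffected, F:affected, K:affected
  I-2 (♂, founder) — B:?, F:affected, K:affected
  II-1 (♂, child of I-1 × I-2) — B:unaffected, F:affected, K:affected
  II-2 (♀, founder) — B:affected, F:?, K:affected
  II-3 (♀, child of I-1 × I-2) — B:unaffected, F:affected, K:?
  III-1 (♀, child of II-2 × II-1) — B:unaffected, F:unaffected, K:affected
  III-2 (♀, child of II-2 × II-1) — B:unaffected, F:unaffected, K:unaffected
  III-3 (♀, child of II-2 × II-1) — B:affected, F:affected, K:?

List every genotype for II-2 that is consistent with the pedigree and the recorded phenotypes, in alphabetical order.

II-2 ∈ {Bb Ff Kk, Bb ff Kk}

B/I-1 un ·: bb
B/I-2 ? ·: bb|Bb
B/II-1 un I-1×I-2: bb
B/II-2 aff ·: Bb
B/II-3 un I-1×I-2: bb
B/III-1 un II-2×II-1: bb
B/III-2 un II-2×II-1: bb
B/III-3 aff II-2×II-1: Bb
⇒ B over [I-1,I-2,II-1,II-2,II-3,III-1,III-2,III-3]: 2 consistent
F/I-1 aff ·: Ff|FF
F/I-2 aff ·: Ff|FF
F/II-1 aff I-1×I-2: Ff
F/II-2 ? ·: ff|Ff
F/II-3 aff I-1×I-2: Ff|FF
F/III-1 un II-2×II-1: ff
F/III-2 un II-2×II-1: ff
F/III-3 aff II-2×II-1: Ff|FF
⇒ F over [I-1,I-2,II-1,II-2,II-3,III-1,III-2,III-3]: 18 consistent
K/I-1 aff ·: Kk|KK
K/I-2 aff ·: Kk|KK
K/II-1 aff I-1×I-2: Kk
K/II-2 aff ·: Kk
K/II-3 ? I-1×I-2: kk|Kk|KK
K/III-1 aff II-2×II-1: Kk|KK
K/III-2 un II-2×II-1: kk
K/III-3 ? II-2×II-1: kk|Kk|KK
⇒ K over [I-1,I-2,II-1,II-2,II-3,III-1,III-2,III-3]: 42 consistent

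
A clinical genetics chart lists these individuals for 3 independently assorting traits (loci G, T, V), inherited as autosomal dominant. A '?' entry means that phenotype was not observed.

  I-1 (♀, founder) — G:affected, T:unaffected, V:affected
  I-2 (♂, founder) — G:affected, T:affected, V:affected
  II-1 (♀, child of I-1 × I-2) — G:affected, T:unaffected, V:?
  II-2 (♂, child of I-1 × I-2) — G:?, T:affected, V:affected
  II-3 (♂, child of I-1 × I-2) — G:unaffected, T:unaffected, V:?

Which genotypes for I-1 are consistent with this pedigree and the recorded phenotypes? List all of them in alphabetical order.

I-1 ∈ {Gg tt VV, Gg tt Vv}

G/I-1 aff ·: Gg
G/I-2 aff ·: Gg
G/II-1 aff I-1×I-2: Gg|GG
G/II-2 ? I-1×I-2: gg|Gg|GG
G/II-3 un I-1×I-2: gg
⇒ G over [I-1,I-2,II-1,II-2,II-3]: 6 consistent
T/I-1 un ·: tt
T/I-2 aff ·: Tt
T/II-1 un I-1×I-2: tt
T/II-2 aff I-1×I-2: Tt
T/II-3 un I-1×I-2: tt
⇒ T over [I-1,I-2,II-1,II-2,II-3]: 1 consistent
V/I-1 aff ·: Vv|VV
V/I-2 aff ·: Vv|VV
V/II-1 ? I-1×I-2: vv|Vv|VV
V/II-2 aff I-1×I-2: Vv|VV
V/II-3 ? I-1×I-2: vv|Vv|VV
⇒ V over [I-1,I-2,II-1,II-2,II-3]: 35 consistent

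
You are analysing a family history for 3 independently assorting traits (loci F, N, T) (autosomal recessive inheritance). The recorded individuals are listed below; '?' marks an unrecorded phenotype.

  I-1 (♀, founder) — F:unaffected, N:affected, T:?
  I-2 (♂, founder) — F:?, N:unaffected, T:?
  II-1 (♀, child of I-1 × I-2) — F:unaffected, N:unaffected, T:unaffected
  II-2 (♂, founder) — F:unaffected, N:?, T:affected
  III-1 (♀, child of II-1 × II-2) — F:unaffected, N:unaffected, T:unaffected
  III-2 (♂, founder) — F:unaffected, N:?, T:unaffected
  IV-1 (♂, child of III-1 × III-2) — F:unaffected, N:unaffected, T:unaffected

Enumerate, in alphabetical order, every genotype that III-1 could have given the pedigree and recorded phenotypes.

F/I-1 un ·: FF|Ff
F/I-2 ? ·: FF|Ff|ff
F/II-1 un I-1×I-2: FF|Ff
F/II-2 un ·: FF|Ff
F/III-1 un II-1×II-2: FF|Ff
F/III-2 un ·: FF|Ff
F/IV-1 un III-1×III-2: FF|Ff
⇒ F over [I-1,I-2,II-1,II-2,III-1,III-2,IV-1]: 110 consistent
N/I-1 aff ·: nn
N/I-2 un ·: NN|Nn
N/II-1 un I-1×I-2: Nn
N/II-2 ? ·: NN|Nn|nn
N/III-1 un II-1×II-2: NN|Nn
N/III-2 ? ·: NN|Nn|nn
N/IV-1 un III-1×III-2: NN|Nn
⇒ N over [I-1,I-2,II-1,II-2,III-1,III-2,IV-1]: 46 consistent
T/I-1 ? ·: TT|Tt|tt
T/I-2 ? ·: TT|Tt|tt
T/II-1 un I-1×I-2: TT|Tt
T/II-2 aff ·: tt
T/III-1 un II-1×II-2: Tt
T/III-2 un ·: TT|Tt
T/IV-1 un III-1×III-2: TT|Tt
⇒ T over [I-1,I-2,II-1,II-2,III-1,III-2,IV-1]: 44 consistent

III-1 ∈ {FF NN Tt, FF Nn Tt, Ff NN Tt, Ff Nn Tt}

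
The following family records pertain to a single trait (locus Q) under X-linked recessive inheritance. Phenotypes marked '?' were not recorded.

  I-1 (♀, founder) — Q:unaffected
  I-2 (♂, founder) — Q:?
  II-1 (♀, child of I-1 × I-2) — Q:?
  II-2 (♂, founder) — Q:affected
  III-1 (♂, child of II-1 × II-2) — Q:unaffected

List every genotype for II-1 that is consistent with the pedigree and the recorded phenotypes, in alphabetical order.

Q/I-1 un ·: X^QX^Q|X^QX^q
Q/I-2 ? ·: X^QY|X^qY
Q/II-1 ? I-1×I-2: X^QX^Q|X^QX^q
Q/II-2 aff ·: X^qY
Q/III-1 un II-1×II-2: X^QY
⇒ Q over [I-1,I-2,II-1,II-2,III-1]: 5 consistent

II-1 ∈ {X^QX^Q, X^QX^q}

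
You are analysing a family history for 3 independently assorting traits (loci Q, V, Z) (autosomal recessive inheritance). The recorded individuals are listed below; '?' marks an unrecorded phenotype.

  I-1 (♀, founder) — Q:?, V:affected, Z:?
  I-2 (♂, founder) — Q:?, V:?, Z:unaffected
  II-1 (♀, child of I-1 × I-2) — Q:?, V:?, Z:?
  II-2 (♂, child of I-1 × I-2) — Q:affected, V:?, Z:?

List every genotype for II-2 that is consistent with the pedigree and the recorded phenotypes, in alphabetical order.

II-2 ∈ {qq Vv ZZ, qq Vv Zz, qq Vv zz, qq vv ZZ, qq vv Zz, qq vv zz}

Q/I-1 ? ·: Qq|qq
Q/I-2 ? ·: Qq|qq
Q/II-1 ? I-1×I-2: QQ|Qq|qq
Q/II-2 aff I-1×I-2: qq
⇒ Q over [I-1,I-2,II-1,II-2]: 8 consistent
V/I-1 aff ·: vv
V/I-2 ? ·: VV|Vv|vv
V/II-1 ? I-1×I-2: Vv|vv
V/II-2 ? I-1×I-2: Vv|vv
⇒ V over [I-1,I-2,II-1,II-2]: 6 consistent
Z/I-1 ? ·: ZZ|Zz|zz
Z/I-2 un ·: ZZ|Zz
Z/II-1 ? I-1×I-2: ZZ|Zz|zz
Z/II-2 ? I-1×I-2: ZZ|Zz|zz
⇒ Z over [I-1,I-2,II-1,II-2]: 23 consistent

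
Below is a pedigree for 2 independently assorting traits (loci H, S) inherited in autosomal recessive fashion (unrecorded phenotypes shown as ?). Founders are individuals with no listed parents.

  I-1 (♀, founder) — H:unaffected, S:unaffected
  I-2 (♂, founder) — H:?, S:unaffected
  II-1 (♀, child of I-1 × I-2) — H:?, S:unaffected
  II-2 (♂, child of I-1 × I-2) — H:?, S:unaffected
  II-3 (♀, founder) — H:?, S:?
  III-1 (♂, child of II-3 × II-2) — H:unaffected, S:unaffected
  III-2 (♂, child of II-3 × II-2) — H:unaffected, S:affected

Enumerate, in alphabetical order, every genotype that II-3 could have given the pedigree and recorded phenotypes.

II-3 ∈ {HH Ss, HH ss, Hh Ss, Hh ss, hh Ss, hh ss}

H/I-1 un ·: HH|Hh
H/I-2 ? ·: HH|Hh|hh
H/II-1 ? I-1×I-2: HH|Hh|hh
H/II-2 ? I-1×I-2: HH|Hh|hh
H/II-3 ? ·: HH|Hh|hh
H/III-1 un II-3×II-2: HH|Hh
H/III-2 un II-3×II-2: HH|Hh
⇒ H over [I-1,I-2,II-1,II-2,II-3,III-1,III-2]: 148 consistent
S/I-1 un ·: SS|Ss
S/I-2 un ·: SS|Ss
S/II-1 un I-1×I-2: SS|Ss
S/II-2 un I-1×I-2: Ss
S/II-3 ? ·: Ss|ss
S/III-1 un II-3×II-2: SS|Ss
S/III-2 aff II-3×II-2: ss
⇒ S over [I-1,I-2,II-1,II-2,II-3,III-1,III-2]: 18 consistent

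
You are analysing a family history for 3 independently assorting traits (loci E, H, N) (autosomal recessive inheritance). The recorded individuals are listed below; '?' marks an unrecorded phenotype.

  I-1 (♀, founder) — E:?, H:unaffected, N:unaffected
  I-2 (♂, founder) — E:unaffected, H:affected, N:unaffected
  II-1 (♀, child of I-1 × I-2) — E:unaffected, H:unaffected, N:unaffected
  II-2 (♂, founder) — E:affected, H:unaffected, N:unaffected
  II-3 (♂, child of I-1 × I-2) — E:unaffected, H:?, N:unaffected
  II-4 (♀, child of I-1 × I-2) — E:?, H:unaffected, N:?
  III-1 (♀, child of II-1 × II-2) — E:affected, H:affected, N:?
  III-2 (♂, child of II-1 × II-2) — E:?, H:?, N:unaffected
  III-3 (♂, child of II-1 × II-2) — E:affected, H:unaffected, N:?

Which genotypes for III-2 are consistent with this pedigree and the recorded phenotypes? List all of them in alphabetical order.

III-2 ∈ {Ee HH NN, Ee HH Nn, Ee Hh NN, Ee Hh Nn, Ee hh NN, Ee hh Nn, ee HH NN, ee HH Nn, ee Hh NN, ee Hh Nn, ee hh NN, ee hh Nn}

E/I-1 ? ·: EE|Ee|ee
E/I-2 un ·: EE|Ee
E/II-1 un I-1×I-2: Ee
E/II-2 aff ·: ee
E/II-3 un I-1×I-2: EE|Ee
E/II-4 ? I-1×I-2: EE|Ee|ee
E/III-1 aff II-1×II-2: ee
E/III-2 ? II-1×II-2: Ee|ee
E/III-3 aff II-1×II-2: ee
⇒ E over [I-1,I-2,II-1,II-2,II-3,II-4,III-1,III-2,III-3]: 34 consistent
H/I-1 un ·: HH|Hh
H/I-2 aff ·: hh
H/II-1 un I-1×I-2: Hh
H/II-2 un ·: Hh
H/II-3 ? I-1×I-2: Hh|hh
H/II-4 un I-1×I-2: Hh
H/III-1 aff II-1×II-2: hh
H/III-2 ? II-1×II-2: HH|Hh|hh
H/III-3 un II-1×II-2: HH|Hh
⇒ H over [I-1,I-2,II-1,II-2,II-3,II-4,III-1,III-2,III-3]: 18 consistent
N/I-1 un ·: NN|Nn
N/I-2 un ·: NN|Nn
N/II-1 un I-1×I-2: NN|Nn
N/II-2 un ·: NN|Nn
N/II-3 un I-1×I-2: NN|Nn
N/II-4 ? I-1×I-2: NN|Nn|nn
N/III-1 ? II-1×II-2: NN|Nn|nn
N/III-2 un II-1×II-2: NN|Nn
N/III-3 ? II-1×II-2: NN|Nn|nn
⇒ N over [I-1,I-2,II-1,II-2,II-3,II-4,III-1,III-2,III-3]: 499 consistent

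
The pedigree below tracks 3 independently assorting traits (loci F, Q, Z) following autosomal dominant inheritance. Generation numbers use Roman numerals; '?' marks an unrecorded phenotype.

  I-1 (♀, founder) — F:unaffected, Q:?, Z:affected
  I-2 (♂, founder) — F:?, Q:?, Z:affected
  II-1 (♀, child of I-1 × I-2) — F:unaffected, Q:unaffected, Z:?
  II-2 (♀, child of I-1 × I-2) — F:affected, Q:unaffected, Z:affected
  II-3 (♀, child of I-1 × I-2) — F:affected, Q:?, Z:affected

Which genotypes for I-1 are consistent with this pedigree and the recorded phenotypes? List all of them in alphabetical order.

I-1 ∈ {ff Qq ZZ, ff Qq Zz, ff qq ZZ, ff qq Zz}

F/I-1 un ·: ff
F/I-2 ? ·: Ff
F/II-1 un I-1×I-2: ff
F/II-2 aff I-1×I-2: Ff
F/II-3 aff I-1×I-2: Ff
⇒ F over [I-1,I-2,II-1,II-2,II-3]: 1 consistent
Q/I-1 ? ·: qq|Qq
Q/I-2 ? ·: qq|Qq
Q/II-1 un I-1×I-2: qq
Q/II-2 un I-1×I-2: qq
Q/II-3 ? I-1×I-2: qq|Qq|QQ
⇒ Q over [I-1,I-2,II-1,II-2,II-3]: 8 consistent
Z/I-1 aff ·: Zz|ZZ
Z/I-2 aff ·: Zz|ZZ
Z/II-1 ? I-1×I-2: zz|Zz|ZZ
Z/II-2 aff I-1×I-2: Zz|ZZ
Z/II-3 aff I-1×I-2: Zz|ZZ
⇒ Z over [I-1,I-2,II-1,II-2,II-3]: 29 consistent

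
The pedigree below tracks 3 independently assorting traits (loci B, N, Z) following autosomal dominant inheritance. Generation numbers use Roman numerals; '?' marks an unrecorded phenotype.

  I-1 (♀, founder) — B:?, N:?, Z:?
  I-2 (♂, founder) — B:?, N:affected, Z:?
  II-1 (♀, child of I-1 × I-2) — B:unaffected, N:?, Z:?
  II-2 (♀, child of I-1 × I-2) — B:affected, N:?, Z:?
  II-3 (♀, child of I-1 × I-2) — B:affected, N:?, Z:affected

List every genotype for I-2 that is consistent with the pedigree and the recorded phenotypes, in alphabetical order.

B/I-1 ? ·: bb|Bb
B/I-2 ? ·: bb|Bb
B/II-1 un I-1×I-2: bb
B/II-2 aff I-1×I-2: Bb|BB
B/II-3 aff I-1×I-2: Bb|BB
⇒ B over [I-1,I-2,II-1,II-2,II-3]: 6 consistent
N/I-1 ? ·: nn|Nn|NN
N/I-2 aff ·: Nn|NN
N/II-1 ? I-1×I-2: nn|Nn|NN
N/II-2 ? I-1×I-2: nn|Nn|NN
N/II-3 ? I-1×I-2: nn|Nn|NN
⇒ N over [I-1,I-2,II-1,II-2,II-3]: 53 consistent
Z/I-1 ? ·: zz|Zz|ZZ
Z/I-2 ? ·: zz|Zz|ZZ
Z/II-1 ? I-1×I-2: zz|Zz|ZZ
Z/II-2 ? I-1×I-2: zz|Zz|ZZ
Z/II-3 aff I-1×I-2: Zz|ZZ
⇒ Z over [I-1,I-2,II-1,II-2,II-3]: 45 consistent

I-2 ∈ {Bb NN ZZ, Bb NN Zz, Bb NN zz, Bb Nn ZZ, Bb Nn Zz, Bb Nn zz, bb NN ZZ, bb NN Zz, bb NN zz, bb Nn ZZ, bb Nn Zz, bb Nn zz}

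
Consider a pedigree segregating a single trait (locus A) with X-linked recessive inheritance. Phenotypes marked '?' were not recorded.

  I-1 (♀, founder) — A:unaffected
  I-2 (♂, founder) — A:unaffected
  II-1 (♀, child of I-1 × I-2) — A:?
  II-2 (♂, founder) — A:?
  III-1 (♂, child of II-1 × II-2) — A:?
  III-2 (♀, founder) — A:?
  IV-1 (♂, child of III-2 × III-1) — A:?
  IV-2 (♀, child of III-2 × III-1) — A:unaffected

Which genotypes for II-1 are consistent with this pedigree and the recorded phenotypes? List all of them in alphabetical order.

A/I-1 un ·: X^AX^A|X^AX^a
A/I-2 un ·: X^AY
A/II-1 ? I-1×I-2: X^AX^A|X^AX^a
A/II-2 ? ·: X^AY|X^aY
A/III-1 ? II-1×II-2: X^AY|X^aY
A/III-2 ? ·: X^AX^A|X^AX^a|X^aX^a
A/IV-1 ? III-2×III-1: X^AY|X^aY
A/IV-2 un III-2×III-1: X^AX^A|X^AX^a
⇒ A over [I-1,I-2,II-1,II-2,III-1,III-2,IV-1,IV-2]: 42 consistent

II-1 ∈ {X^AX^A, X^AX^a}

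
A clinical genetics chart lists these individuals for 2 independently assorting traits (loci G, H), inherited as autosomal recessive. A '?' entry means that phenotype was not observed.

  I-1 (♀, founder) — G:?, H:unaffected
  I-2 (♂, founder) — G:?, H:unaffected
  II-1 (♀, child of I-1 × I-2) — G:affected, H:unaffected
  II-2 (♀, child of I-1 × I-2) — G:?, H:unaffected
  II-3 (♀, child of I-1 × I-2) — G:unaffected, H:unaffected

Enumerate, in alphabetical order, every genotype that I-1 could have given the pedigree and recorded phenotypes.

I-1 ∈ {Gg HH, Gg Hh, gg HH, gg Hh}

G/I-1 ? ·: Gg|gg
G/I-2 ? ·: Gg|gg
G/II-1 aff I-1×I-2: gg
G/II-2 ? I-1×I-2: GG|Gg|gg
G/II-3 un I-1×I-2: GG|Gg
⇒ G over [I-1,I-2,II-1,II-2,II-3]: 10 consistent
H/I-1 un ·: HH|Hh
H/I-2 un ·: HH|Hh
H/II-1 un I-1×I-2: HH|Hh
H/II-2 un I-1×I-2: HH|Hh
H/II-3 un I-1×I-2: HH|Hh
⇒ H over [I-1,I-2,II-1,II-2,II-3]: 25 consistent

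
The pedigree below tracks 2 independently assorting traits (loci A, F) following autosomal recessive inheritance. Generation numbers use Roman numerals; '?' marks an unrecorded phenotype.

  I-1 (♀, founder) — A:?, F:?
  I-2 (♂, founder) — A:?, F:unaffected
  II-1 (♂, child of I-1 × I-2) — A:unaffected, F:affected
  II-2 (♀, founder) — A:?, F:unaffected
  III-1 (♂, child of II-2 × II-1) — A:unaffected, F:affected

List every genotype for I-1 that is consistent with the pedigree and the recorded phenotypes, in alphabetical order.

I-1 ∈ {AA Ff, AA ff, Aa Ff, Aa ff, aa Ff, aa ff}

A/I-1 ? ·: AA|Aa|aa
A/I-2 ? ·: AA|Aa|aa
A/II-1 un I-1×I-2: AA|Aa
A/II-2 ? ·: AA|Aa|aa
A/III-1 un II-2×II-1: AA|Aa
⇒ A over [I-1,I-2,II-1,II-2,III-1]: 51 consistent
F/I-1 ? ·: Ff|ff
F/I-2 un ·: Ff
F/II-1 aff I-1×I-2: ff
F/II-2 un ·: Ff
F/III-1 aff II-2×II-1: ff
⇒ F over [I-1,I-2,II-1,II-2,III-1]: 2 consistent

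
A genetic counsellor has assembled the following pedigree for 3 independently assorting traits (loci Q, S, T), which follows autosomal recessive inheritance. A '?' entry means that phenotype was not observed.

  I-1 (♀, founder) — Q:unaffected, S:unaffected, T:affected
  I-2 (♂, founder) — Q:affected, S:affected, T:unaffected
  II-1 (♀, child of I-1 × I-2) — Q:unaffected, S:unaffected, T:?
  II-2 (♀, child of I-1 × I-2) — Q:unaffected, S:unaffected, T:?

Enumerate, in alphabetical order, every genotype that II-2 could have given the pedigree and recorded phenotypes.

Q/I-1 un ·: QQ|Qq
Q/I-2 aff ·: qq
Q/II-1 un I-1×I-2: Qq
Q/II-2 un I-1×I-2: Qq
⇒ Q over [I-1,I-2,II-1,II-2]: 2 consistent
S/I-1 un ·: SS|Ss
S/I-2 aff ·: ss
S/II-1 un I-1×I-2: Ss
S/II-2 un I-1×I-2: Ss
⇒ S over [I-1,I-2,II-1,II-2]: 2 consistent
T/I-1 aff ·: tt
T/I-2 un ·: TT|Tt
T/II-1 ? I-1×I-2: Tt|tt
T/II-2 ? I-1×I-2: Tt|tt
⇒ T over [I-1,I-2,II-1,II-2]: 5 consistent

II-2 ∈ {Qq Ss Tt, Qq Ss tt}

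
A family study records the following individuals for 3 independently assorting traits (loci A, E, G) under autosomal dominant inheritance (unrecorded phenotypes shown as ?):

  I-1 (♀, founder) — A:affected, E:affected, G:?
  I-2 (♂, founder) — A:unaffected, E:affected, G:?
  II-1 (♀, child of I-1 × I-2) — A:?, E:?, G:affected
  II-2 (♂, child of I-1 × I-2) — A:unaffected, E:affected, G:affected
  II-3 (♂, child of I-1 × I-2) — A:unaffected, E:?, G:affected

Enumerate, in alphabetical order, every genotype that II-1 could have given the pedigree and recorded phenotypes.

II-1 ∈ {Aa EE GG, Aa EE Gg, Aa Ee GG, Aa Ee Gg, Aa ee GG, Aa ee Gg, aa EE GG, aa EE Gg, aa Ee GG, aa Ee Gg, aa ee GG, aa ee Gg}

A/I-1 aff ·: Aa
A/I-2 un ·: aa
A/II-1 ? I-1×I-2: aa|Aa
A/II-2 un I-1×I-2: aa
A/II-3 un I-1×I-2: aa
⇒ A over [I-1,I-2,II-1,II-2,II-3]: 2 consistent
E/I-1 aff ·: Ee|EE
E/I-2 aff ·: Ee|EE
E/II-1 ? I-1×I-2: ee|Ee|EE
E/II-2 aff I-1×I-2: Ee|EE
E/II-3 ? I-1×I-2: ee|Ee|EE
⇒ E over [I-1,I-2,II-1,II-2,II-3]: 35 consistent
G/I-1 ? ·: gg|Gg|GG
G/I-2 ? ·: gg|Gg|GG
G/II-1 aff I-1×I-2: Gg|GG
G/II-2 aff I-1×I-2: Gg|GG
G/II-3 aff I-1×I-2: Gg|GG
⇒ G over [I-1,I-2,II-1,II-2,II-3]: 29 consistent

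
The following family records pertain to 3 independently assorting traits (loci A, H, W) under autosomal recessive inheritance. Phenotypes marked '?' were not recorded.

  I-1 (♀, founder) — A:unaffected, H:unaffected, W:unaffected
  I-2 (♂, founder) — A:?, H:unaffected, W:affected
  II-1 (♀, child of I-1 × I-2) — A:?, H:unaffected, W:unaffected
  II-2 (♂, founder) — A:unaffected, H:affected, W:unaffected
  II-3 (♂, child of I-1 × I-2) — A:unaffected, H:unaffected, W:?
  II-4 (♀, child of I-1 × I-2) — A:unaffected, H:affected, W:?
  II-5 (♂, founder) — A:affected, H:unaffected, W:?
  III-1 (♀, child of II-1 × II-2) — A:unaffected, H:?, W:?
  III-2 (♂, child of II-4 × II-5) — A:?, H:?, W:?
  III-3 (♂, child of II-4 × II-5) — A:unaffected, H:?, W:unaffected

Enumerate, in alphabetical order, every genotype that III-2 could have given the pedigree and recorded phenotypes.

A/I-1 un ·: AA|Aa
A/I-2 ? ·: AA|Aa|aa
A/II-1 ? I-1×I-2: AA|Aa|aa
A/II-2 un ·: AA|Aa
A/II-3 un I-1×I-2: AA|Aa
A/II-4 un I-1×I-2: AA|Aa
A/II-5 aff ·: aa
A/III-1 un II-1×II-2: AA|Aa
A/III-2 ? II-4×II-5: Aa|aa
A/III-3 un II-4×II-5: Aa
⇒ A over [I-1,I-2,II-1,II-2,II-3,II-4,II-5,III-1,III-2,III-3]: 161 consistent
H/I-1 un ·: Hh
H/I-2 un ·: Hh
H/II-1 un I-1×I-2: HH|Hh
H/II-2 aff ·: hh
H/II-3 un I-1×I-2: HH|Hh
H/II-4 aff I-1×I-2: hh
H/II-5 un ·: HH|Hh
H/III-1 ? II-1×II-2: Hh|hh
H/III-2 ? II-4×II-5: Hh|hh
H/III-3 ? II-4×II-5: Hh|hh
⇒ H over [I-1,I-2,II-1,II-2,II-3,II-4,II-5,III-1,III-2,III-3]: 30 consistent
W/I-1 un ·: WW|Ww
W/I-2 aff ·: ww
W/II-1 un I-1×I-2: Ww
W/II-2 un ·: WW|Ww
W/II-3 ? I-1×I-2: Ww|ww
W/II-4 ? I-1×I-2: Ww|ww
W/II-5 ? ·: WW|Ww|ww
W/III-1 ? II-1×II-2: WW|Ww|ww
W/III-2 ? II-4×II-5: WW|Ww|ww
W/III-3 un II-4×II-5: WW|Ww
⇒ W over [I-1,I-2,II-1,II-2,II-3,II-4,II-5,III-1,III-2,III-3]: 210 consistent

III-2 ∈ {Aa Hh WW, Aa Hh Ww, Aa Hh ww, Aa hh WW, Aa hh Ww, Aa hh ww, aa Hh WW, aa Hh Ww, aa Hh ww, aa hh WW, aa hh Ww, aa hh ww}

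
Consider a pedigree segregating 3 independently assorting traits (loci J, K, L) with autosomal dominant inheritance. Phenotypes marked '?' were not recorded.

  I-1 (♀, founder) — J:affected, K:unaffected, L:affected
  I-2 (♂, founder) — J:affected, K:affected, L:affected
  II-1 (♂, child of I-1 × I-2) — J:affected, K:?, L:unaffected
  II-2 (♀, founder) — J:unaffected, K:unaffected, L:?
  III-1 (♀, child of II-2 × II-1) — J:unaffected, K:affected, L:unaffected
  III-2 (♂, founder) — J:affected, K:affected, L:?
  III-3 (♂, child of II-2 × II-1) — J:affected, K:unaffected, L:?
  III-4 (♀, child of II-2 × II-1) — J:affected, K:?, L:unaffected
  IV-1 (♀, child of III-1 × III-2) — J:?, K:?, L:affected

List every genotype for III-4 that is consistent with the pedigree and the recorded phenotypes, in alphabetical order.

J/I-1 aff ·: Jj|JJ
J/I-2 aff ·: Jj|JJ
J/II-1 aff I-1×I-2: Jj
J/II-2 un ·: jj
J/III-1 un II-2×II-1: jj
J/III-2 aff ·: Jj|JJ
J/III-3 aff II-2×II-1: Jj
J/III-4 aff II-2×II-1: Jj
J/IV-1 ? III-1×III-2: jj|Jj
⇒ J over [I-1,I-2,II-1,II-2,III-1,III-2,III-3,III-4,IV-1]: 9 consistent
K/I-1 un ·: kk
K/I-2 aff ·: Kk|KK
K/II-1 ? I-1×I-2: Kk
K/II-2 un ·: kk
K/III-1 aff II-2×II-1: Kk
K/III-2 aff ·: Kk|KK
K/III-3 un II-2×II-1: kk
K/III-4 ? II-2×II-1: kk|Kk
K/IV-1 ? III-1×III-2: kk|Kk|KK
⇒ K over [I-1,I-2,II-1,II-2,III-1,III-2,III-3,III-4,IV-1]: 20 consistent
L/I-1 aff ·: Ll
L/I-2 aff ·: Ll
L/II-1 un I-1×I-2: ll
L/II-2 ? ·: ll|Ll
L/III-1 un II-2×II-1: ll
L/III-2 ? ·: Ll|LL
L/III-3 ? II-2×II-1: ll|Ll
L/III-4 un II-2×II-1: ll
L/IV-1 aff III-1×III-2: Ll
⇒ L over [I-1,I-2,II-1,II-2,III-1,III-2,III-3,III-4,IV-1]: 6 consistent

III-4 ∈ {Jj Kk ll, Jj kk ll}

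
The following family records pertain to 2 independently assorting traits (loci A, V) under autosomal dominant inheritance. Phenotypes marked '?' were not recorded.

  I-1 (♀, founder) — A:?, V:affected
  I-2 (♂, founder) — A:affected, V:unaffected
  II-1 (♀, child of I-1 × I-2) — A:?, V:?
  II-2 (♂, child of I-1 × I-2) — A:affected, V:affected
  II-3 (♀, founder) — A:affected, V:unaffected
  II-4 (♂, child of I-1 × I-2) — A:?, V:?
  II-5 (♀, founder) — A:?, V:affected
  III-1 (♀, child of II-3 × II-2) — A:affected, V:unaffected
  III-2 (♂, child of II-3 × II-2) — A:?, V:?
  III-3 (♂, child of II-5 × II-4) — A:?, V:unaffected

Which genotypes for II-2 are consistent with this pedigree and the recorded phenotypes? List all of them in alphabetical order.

A/I-1 ? ·: aa|Aa|AA
A/I-2 aff ·: Aa|AA
A/II-1 ? I-1×I-2: aa|Aa|AA
A/II-2 aff I-1×I-2: Aa|AA
A/II-3 aff ·: Aa|AA
A/II-4 ? I-1×I-2: aa|Aa|AA
A/II-5 ? ·: aa|Aa|AA
A/III-1 aff II-3×II-2: Aa|AA
A/III-2 ? II-3×II-2: aa|Aa|AA
A/III-3 ? II-5×II-4: aa|Aa|AA
⇒ A over [I-1,I-2,II-1,II-2,II-3,II-4,II-5,III-1,III-2,III-3]: 1645 consistent
V/I-1 aff ·: Vv|VV
V/I-2 un ·: vv
V/II-1 ? I-1×I-2: vv|Vv
V/II-2 aff I-1×I-2: Vv
V/II-3 un ·: vv
V/II-4 ? I-1×I-2: vv|Vv
V/II-5 aff ·: Vv
V/III-1 un II-3×II-2: vv
V/III-2 ? II-3×II-2: vv|Vv
V/III-3 un II-5×II-4: vv
⇒ V over [I-1,I-2,II-1,II-2,II-3,II-4,II-5,III-1,III-2,III-3]: 10 consistent

II-2 ∈ {AA Vv, Aa Vv}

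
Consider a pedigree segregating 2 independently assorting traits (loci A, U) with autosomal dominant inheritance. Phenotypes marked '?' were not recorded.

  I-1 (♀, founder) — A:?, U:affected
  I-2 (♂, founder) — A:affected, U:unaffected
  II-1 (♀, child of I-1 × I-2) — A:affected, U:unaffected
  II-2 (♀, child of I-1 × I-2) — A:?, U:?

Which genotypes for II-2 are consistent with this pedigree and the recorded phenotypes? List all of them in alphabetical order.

II-2 ∈ {AA Uu, AA uu, Aa Uu, Aa uu, aa Uu, aa uu}

A/I-1 ? ·: aa|Aa|AA
A/I-2 aff ·: Aa|AA
A/II-1 aff I-1×I-2: Aa|AA
A/II-2 ? I-1×I-2: aa|Aa|AA
⇒ A over [I-1,I-2,II-1,II-2]: 18 consistent
U/I-1 aff ·: Uu
U/I-2 un ·: uu
U/II-1 un I-1×I-2: uu
U/II-2 ? I-1×I-2: uu|Uu
⇒ U over [I-1,I-2,II-1,II-2]: 2 consistent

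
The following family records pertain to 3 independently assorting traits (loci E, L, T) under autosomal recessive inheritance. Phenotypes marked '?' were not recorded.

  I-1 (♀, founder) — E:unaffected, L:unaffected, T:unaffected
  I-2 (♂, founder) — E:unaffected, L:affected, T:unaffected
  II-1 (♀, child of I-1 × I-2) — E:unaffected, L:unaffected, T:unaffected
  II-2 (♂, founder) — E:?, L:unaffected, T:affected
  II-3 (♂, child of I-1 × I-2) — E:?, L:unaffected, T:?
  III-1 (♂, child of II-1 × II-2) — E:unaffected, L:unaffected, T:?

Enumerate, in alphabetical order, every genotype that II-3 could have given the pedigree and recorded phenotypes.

E/I-1 un ·: EE|Ee
E/I-2 un ·: EE|Ee
E/II-1 un I-1×I-2: EE|Ee
E/II-2 ? ·: EE|Ee|ee
E/II-3 ? I-1×I-2: EE|Ee|ee
E/III-1 un II-1×II-2: EE|Ee
⇒ E over [I-1,I-2,II-1,II-2,II-3,III-1]: 67 consistent
L/I-1 un ·: LL|Ll
L/I-2 aff ·: ll
L/II-1 un I-1×I-2: Ll
L/II-2 un ·: LL|Ll
L/II-3 un I-1×I-2: Ll
L/III-1 un II-1×II-2: LL|Ll
⇒ L over [I-1,I-2,II-1,II-2,II-3,III-1]: 8 consistent
T/I-1 un ·: TT|Tt
T/I-2 un ·: TT|Tt
T/II-1 un I-1×I-2: TT|Tt
T/II-2 aff ·: tt
T/II-3 ? I-1×I-2: TT|Tt|tt
T/III-1 ? II-1×II-2: Tt|tt
⇒ T over [I-1,I-2,II-1,II-2,II-3,III-1]: 22 consistent

II-3 ∈ {EE Ll TT, EE Ll Tt, EE Ll tt, Ee Ll TT, Ee Ll Tt, Ee Ll tt, ee Ll TT, ee Ll Tt, ee Ll tt}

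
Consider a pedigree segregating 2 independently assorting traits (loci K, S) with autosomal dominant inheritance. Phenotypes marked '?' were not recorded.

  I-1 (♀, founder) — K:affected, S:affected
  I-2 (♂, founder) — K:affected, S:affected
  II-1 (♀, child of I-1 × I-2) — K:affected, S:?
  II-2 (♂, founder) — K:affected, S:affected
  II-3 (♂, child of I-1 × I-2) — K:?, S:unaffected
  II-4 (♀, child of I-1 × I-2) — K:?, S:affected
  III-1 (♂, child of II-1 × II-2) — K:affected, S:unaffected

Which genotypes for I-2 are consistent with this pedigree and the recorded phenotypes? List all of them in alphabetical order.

I-2 ∈ {KK Ss, Kk Ss}

K/I-1 aff ·: Kk|KK
K/I-2 aff ·: Kk|KK
K/II-1 aff I-1×I-2: Kk|KK
K/II-2 aff ·: Kk|KK
K/II-3 ? I-1×I-2: kk|Kk|KK
K/II-4 ? I-1×I-2: kk|Kk|KK
K/III-1 aff II-1×II-2: Kk|KK
⇒ K over [I-1,I-2,II-1,II-2,II-3,II-4,III-1]: 122 consistent
S/I-1 aff ·: Ss
S/I-2 aff ·: Ss
S/II-1 ? I-1×I-2: ss|Ss
S/II-2 aff ·: Ss
S/II-3 un I-1×I-2: ss
S/II-4 aff I-1×I-2: Ss|SS
S/III-1 un II-1×II-2: ss
⇒ S over [I-1,I-2,II-1,II-2,II-3,II-4,III-1]: 4 consistent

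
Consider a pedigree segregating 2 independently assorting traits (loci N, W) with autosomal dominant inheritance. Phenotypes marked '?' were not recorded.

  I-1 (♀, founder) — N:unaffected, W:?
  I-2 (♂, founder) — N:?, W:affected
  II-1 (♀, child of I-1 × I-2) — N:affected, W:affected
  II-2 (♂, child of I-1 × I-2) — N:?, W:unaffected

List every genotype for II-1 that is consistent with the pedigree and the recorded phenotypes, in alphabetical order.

II-1 ∈ {Nn WW, Nn Ww}

N/I-1 un ·: nn
N/I-2 ? ·: Nn|NN
N/II-1 aff I-1×I-2: Nn
N/II-2 ? I-1×I-2: nn|Nn
⇒ N over [I-1,I-2,II-1,II-2]: 3 consistent
W/I-1 ? ·: ww|Ww
W/I-2 aff ·: Ww
W/II-1 aff I-1×I-2: Ww|WW
W/II-2 un I-1×I-2: ww
⇒ W over [I-1,I-2,II-1,II-2]: 3 consistent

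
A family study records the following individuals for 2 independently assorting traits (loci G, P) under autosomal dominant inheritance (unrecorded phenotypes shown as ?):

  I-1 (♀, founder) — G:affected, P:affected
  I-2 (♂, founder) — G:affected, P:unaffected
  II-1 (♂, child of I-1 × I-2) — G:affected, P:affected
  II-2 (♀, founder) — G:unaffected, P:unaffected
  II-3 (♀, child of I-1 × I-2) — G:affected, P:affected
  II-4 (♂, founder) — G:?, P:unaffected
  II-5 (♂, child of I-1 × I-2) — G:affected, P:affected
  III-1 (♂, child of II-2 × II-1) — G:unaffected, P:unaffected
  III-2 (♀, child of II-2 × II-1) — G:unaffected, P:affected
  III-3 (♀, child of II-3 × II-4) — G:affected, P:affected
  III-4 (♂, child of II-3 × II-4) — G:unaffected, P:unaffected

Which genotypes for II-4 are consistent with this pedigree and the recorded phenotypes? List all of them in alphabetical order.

II-4 ∈ {Gg pp, gg pp}

G/I-1 aff ·: Gg|GG
G/I-2 aff ·: Gg|GG
G/II-1 aff I-1×I-2: Gg
G/II-2 un ·: gg
G/II-3 aff I-1×I-2: Gg
G/II-4 ? ·: gg|Gg
G/II-5 aff I-1×I-2: Gg|GG
G/III-1 un II-2×II-1: gg
G/III-2 un II-2×II-1: gg
G/III-3 aff II-3×II-4: Gg|GG
G/III-4 un II-3×II-4: gg
⇒ G over [I-1,I-2,II-1,II-2,II-3,II-4,II-5,III-1,III-2,III-3,III-4]: 18 consistent
P/I-1 aff ·: Pp|PP
P/I-2 un ·: pp
P/II-1 aff I-1×I-2: Pp
P/II-2 un ·: pp
P/II-3 aff I-1×I-2: Pp
P/II-4 un ·: pp
P/II-5 aff I-1×I-2: Pp
P/III-1 un II-2×II-1: pp
P/III-2 aff II-2×II-1: Pp
P/III-3 aff II-3×II-4: Pp
P/III-4 un II-3×II-4: pp
⇒ P over [I-1,I-2,II-1,II-2,II-3,II-4,II-5,III-1,III-2,III-3,III-4]: 2 consistent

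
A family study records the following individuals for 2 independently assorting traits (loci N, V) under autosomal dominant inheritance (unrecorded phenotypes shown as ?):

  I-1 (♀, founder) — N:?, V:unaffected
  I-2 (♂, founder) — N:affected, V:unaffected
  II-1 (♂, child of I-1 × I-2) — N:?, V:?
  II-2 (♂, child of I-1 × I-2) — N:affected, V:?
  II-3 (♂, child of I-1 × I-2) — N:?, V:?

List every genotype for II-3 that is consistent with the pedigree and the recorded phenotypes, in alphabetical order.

II-3 ∈ {NN vv, Nn vv, nn vv}

N/I-1 ? ·: nn|Nn|NN
N/I-2 aff ·: Nn|NN
N/II-1 ? I-1×I-2: nn|Nn|NN
N/II-2 aff I-1×I-2: Nn|NN
N/II-3 ? I-1×I-2: nn|Nn|NN
⇒ N over [I-1,I-2,II-1,II-2,II-3]: 40 consistent
V/I-1 un ·: vv
V/I-2 un ·: vv
V/II-1 ? I-1×I-2: vv
V/II-2 ? I-1×I-2: vv
V/II-3 ? I-1×I-2: vv
⇒ V over [I-1,I-2,II-1,II-2,II-3]: 1 consistent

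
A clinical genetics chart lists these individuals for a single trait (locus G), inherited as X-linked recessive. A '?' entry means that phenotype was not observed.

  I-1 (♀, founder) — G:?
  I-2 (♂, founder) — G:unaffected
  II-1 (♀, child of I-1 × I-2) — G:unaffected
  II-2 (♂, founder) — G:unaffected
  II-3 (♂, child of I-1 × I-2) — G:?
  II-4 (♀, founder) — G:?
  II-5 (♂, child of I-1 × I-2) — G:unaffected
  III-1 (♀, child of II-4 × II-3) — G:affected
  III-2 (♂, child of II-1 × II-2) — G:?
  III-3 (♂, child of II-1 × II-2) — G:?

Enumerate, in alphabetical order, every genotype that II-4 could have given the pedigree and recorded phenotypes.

G/I-1 ? ·: X^GX^g
G/I-2 un ·: X^GY
G/II-1 un I-1×I-2: X^GX^G|X^GX^g
G/II-2 un ·: X^GY
G/II-3 ? I-1×I-2: X^gY
G/II-4 ? ·: X^GX^g|X^gX^g
G/II-5 un I-1×I-2: X^GY
G/III-1 aff II-4×II-3: X^gX^g
G/III-2 ? II-1×II-2: X^GY|X^gY
G/III-3 ? II-1×II-2: X^GY|X^gY
⇒ G over [I-1,I-2,II-1,II-2,II-3,II-4,II-5,III-1,III-2,III-3]: 10 consistent

II-4 ∈ {X^GX^g, X^gX^g}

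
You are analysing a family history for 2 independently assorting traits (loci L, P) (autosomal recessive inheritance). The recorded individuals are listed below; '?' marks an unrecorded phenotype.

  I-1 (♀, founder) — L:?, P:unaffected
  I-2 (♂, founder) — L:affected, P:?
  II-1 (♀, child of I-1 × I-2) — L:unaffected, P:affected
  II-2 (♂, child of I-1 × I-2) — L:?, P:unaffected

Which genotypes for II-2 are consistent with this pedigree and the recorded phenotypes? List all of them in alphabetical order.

L/I-1 ? ·: LL|Ll
L/I-2 aff ·: ll
L/II-1 un I-1×I-2: Ll
L/II-2 ? I-1×I-2: Ll|ll
⇒ L over [I-1,I-2,II-1,II-2]: 3 consistent
P/I-1 un ·: Pp
P/I-2 ? ·: Pp|pp
P/II-1 aff I-1×I-2: pp
P/II-2 un I-1×I-2: PP|Pp
⇒ P over [I-1,I-2,II-1,II-2]: 3 consistent

II-2 ∈ {Ll PP, Ll Pp, ll PP, ll Pp}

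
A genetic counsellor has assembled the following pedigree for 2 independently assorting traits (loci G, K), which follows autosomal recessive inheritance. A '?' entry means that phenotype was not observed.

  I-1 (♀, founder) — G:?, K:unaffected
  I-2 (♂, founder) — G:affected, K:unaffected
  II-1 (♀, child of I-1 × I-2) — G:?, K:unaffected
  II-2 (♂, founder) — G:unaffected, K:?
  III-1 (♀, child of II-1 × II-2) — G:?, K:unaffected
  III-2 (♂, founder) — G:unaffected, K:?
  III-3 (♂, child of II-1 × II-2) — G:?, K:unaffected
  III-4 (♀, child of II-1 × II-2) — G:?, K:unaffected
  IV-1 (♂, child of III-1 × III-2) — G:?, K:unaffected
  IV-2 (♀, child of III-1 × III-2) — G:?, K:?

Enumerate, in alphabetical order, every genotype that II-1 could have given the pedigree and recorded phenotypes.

G/I-1 ? ·: GG|Gg|gg
G/I-2 aff ·: gg
G/II-1 ? I-1×I-2: Gg|gg
G/II-2 un ·: GG|Gg
G/III-1 ? II-1×II-2: GG|Gg|gg
G/III-2 un ·: GG|Gg
G/III-3 ? II-1×II-2: GG|Gg|gg
G/III-4 ? II-1×II-2: GG|Gg|gg
G/IV-1 ? III-1×III-2: GG|Gg|gg
G/IV-2 ? III-1×III-2: GG|Gg|gg
⇒ G over [I-1,I-2,II-1,II-2,III-1,III-2,III-3,III-4,IV-1,IV-2]: 728 consistent
K/I-1 un ·: KK|Kk
K/I-2 un ·: KK|Kk
K/II-1 un I-1×I-2: KK|Kk
K/II-2 ? ·: KK|Kk|kk
K/III-1 un II-1×II-2: KK|Kk
K/III-2 ? ·: KK|Kk|kk
K/III-3 un II-1×II-2: KK|Kk
K/III-4 un II-1×II-2: KK|Kk
K/IV-1 un III-1×III-2: KK|Kk
K/IV-2 ? III-1×III-2: KK|Kk|kk
⇒ K over [I-1,I-2,II-1,II-2,III-1,III-2,III-3,III-4,IV-1,IV-2]: 828 consistent

II-1 ∈ {Gg KK, Gg Kk, gg KK, gg Kk}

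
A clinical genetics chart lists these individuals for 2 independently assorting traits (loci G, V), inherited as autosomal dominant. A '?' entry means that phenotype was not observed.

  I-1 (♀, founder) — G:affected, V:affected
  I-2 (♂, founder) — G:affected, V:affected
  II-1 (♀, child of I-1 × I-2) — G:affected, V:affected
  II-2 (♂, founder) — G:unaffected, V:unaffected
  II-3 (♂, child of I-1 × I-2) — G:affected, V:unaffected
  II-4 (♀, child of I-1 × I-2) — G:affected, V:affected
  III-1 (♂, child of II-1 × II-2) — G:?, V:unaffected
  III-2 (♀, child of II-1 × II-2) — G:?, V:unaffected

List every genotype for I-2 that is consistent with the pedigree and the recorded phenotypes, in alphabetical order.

I-2 ∈ {GG Vv, Gg Vv}

G/I-1 aff ·: Gg|GG
G/I-2 aff ·: Gg|GG
G/II-1 aff I-1×I-2: Gg|GG
G/II-2 un ·: gg
G/II-3 aff I-1×I-2: Gg|GG
G/II-4 aff I-1×I-2: Gg|GG
G/III-1 ? II-1×II-2: gg|Gg
G/III-2 ? II-1×II-2: gg|Gg
⇒ G over [I-1,I-2,II-1,II-2,II-3,II-4,III-1,III-2]: 61 consistent
V/I-1 aff ·: Vv
V/I-2 aff ·: Vv
V/II-1 aff I-1×I-2: Vv
V/II-2 un ·: vv
V/II-3 un I-1×I-2: vv
V/II-4 aff I-1×I-2: Vv|VV
V/III-1 un II-1×II-2: vv
V/III-2 un II-1×II-2: vv
⇒ V over [I-1,I-2,II-1,II-2,II-3,II-4,III-1,III-2]: 2 consistent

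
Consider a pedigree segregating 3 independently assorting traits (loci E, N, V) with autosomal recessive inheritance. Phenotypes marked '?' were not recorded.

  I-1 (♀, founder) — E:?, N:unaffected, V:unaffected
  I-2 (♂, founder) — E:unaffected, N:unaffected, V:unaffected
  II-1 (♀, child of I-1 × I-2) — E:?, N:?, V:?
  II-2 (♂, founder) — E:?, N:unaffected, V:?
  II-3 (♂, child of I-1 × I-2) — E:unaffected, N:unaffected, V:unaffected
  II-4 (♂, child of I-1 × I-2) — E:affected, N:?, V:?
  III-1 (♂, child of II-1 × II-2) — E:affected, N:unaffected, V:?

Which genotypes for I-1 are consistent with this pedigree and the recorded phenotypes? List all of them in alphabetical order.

I-1 ∈ {Ee NN VV, Ee NN Vv, Ee Nn VV, Ee Nn Vv, ee NN VV, ee NN Vv, ee Nn VV, ee Nn Vv}

E/I-1 ? ·: Ee|ee
E/I-2 un ·: Ee
E/II-1 ? I-1×I-2: Ee|ee
E/II-2 ? ·: Ee|ee
E/II-3 un I-1×I-2: EE|Ee
E/II-4 aff I-1×I-2: ee
E/III-1 aff II-1×II-2: ee
⇒ E over [I-1,I-2,II-1,II-2,II-3,II-4,III-1]: 12 consistent
N/I-1 un ·: NN|Nn
N/I-2 un ·: NN|Nn
N/II-1 ? I-1×I-2: NN|Nn|nn
N/II-2 un ·: NN|Nn
N/II-3 un I-1×I-2: NN|Nn
N/II-4 ? I-1×I-2: NN|Nn|nn
N/III-1 un II-1×II-2: NN|Nn
⇒ N over [I-1,I-2,II-1,II-2,II-3,II-4,III-1]: 113 consistent
V/I-1 un ·: VV|Vv
V/I-2 un ·: VV|Vv
V/II-1 ? I-1×I-2: VV|Vv|vv
V/II-2 ? ·: VV|Vv|vv
V/II-3 un I-1×I-2: VV|Vv
V/II-4 ? I-1×I-2: VV|Vv|vv
V/III-1 ? II-1×II-2: VV|Vv|vv
⇒ V over [I-1,I-2,II-1,II-2,II-3,II-4,III-1]: 182 consistent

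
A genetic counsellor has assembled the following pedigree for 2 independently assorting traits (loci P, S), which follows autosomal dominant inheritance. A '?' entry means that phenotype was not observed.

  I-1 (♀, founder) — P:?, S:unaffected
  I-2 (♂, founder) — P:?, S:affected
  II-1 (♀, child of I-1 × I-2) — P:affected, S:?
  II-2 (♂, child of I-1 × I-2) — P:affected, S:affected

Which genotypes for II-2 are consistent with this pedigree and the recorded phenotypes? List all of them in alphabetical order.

P/I-1 ? ·: pp|Pp|PP
P/I-2 ? ·: pp|Pp|PP
P/II-1 aff I-1×I-2: Pp|PP
P/II-2 aff I-1×I-2: Pp|PP
⇒ P over [I-1,I-2,II-1,II-2]: 17 consistent
S/I-1 un ·: ss
S/I-2 aff ·: Ss|SS
S/II-1 ? I-1×I-2: ss|Ss
S/II-2 aff I-1×I-2: Ss
⇒ S over [I-1,I-2,II-1,II-2]: 3 consistent

II-2 ∈ {PP Ss, Pp Ss}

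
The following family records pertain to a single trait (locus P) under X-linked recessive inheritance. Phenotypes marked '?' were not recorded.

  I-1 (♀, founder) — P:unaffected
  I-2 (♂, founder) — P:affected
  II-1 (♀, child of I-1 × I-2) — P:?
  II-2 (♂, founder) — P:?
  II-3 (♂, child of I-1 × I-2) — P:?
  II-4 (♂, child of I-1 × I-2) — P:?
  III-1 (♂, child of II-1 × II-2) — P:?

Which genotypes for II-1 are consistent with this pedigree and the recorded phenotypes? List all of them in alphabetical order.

II-1 ∈ {X^PX^p, X^pX^p}

P/I-1 un ·: X^PX^P|X^PX^p
P/I-2 aff ·: X^pY
P/II-1 ? I-1×I-2: X^PX^p|X^pX^p
P/II-2 ? ·: X^PY|X^pY
P/II-3 ? I-1×I-2: X^PY|X^pY
P/II-4 ? I-1×I-2: X^PY|X^pY
P/III-1 ? II-1×II-2: X^PY|X^pY
⇒ P over [I-1,I-2,II-1,II-2,II-3,II-4,III-1]: 28 consistent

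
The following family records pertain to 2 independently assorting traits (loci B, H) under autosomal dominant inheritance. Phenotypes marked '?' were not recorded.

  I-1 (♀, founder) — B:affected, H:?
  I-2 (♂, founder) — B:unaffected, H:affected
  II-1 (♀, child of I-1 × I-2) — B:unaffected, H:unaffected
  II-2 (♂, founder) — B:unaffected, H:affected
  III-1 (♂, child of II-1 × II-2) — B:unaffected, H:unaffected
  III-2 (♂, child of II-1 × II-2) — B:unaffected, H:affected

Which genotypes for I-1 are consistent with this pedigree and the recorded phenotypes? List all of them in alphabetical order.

B/I-1 aff ·: Bb
B/I-2 un ·: bb
B/II-1 un I-1×I-2: bb
B/II-2 un ·: bb
B/III-1 un II-1×II-2: bb
B/III-2 un II-1×II-2: bb
⇒ B over [I-1,I-2,II-1,II-2,III-1,III-2]: 1 consistent
H/I-1 ? ·: hh|Hh
H/I-2 aff ·: Hh
H/II-1 un I-1×I-2: hh
H/II-2 aff ·: Hh
H/III-1 un II-1×II-2: hh
H/III-2 aff II-1×II-2: Hh
⇒ H over [I-1,I-2,II-1,II-2,III-1,III-2]: 2 consistent

I-1 ∈ {Bb Hh, Bb hh}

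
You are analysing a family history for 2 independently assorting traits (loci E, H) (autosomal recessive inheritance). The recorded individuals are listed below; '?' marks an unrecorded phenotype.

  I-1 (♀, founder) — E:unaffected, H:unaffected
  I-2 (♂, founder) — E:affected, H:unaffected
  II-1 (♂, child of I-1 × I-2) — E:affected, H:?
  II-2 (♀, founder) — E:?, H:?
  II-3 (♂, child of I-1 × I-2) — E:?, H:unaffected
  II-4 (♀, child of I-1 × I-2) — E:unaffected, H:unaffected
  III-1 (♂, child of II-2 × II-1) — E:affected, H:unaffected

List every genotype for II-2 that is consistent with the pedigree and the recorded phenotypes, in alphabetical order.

II-2 ∈ {Ee HH, Ee Hh, Ee hh, ee HH, ee Hh, ee hh}

E/I-1 un ·: Ee
E/I-2 aff ·: ee
E/II-1 aff I-1×I-2: ee
E/II-2 ? ·: Ee|ee
E/II-3 ? I-1×I-2: Ee|ee
E/II-4 un I-1×I-2: Ee
E/III-1 aff II-2×II-1: ee
⇒ E over [I-1,I-2,II-1,II-2,II-3,II-4,III-1]: 4 consistent
H/I-1 un ·: HH|Hh
H/I-2 un ·: HH|Hh
H/II-1 ? I-1×I-2: HH|Hh|hh
H/II-2 ? ·: HH|Hh|hh
H/II-3 un I-1×I-2: HH|Hh
H/II-4 un I-1×I-2: HH|Hh
H/III-1 un II-2×II-1: HH|Hh
⇒ H over [I-1,I-2,II-1,II-2,II-3,II-4,III-1]: 120 consistent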